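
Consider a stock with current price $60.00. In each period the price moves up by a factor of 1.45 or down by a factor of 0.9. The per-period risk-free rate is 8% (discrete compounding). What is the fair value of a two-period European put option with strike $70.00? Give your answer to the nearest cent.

$8.30

Risk-neutral probability p = (1 + 0.08 − 0.9)/(1.45 − 0.9) = 0.1800/0.5500 = 0.3273
Terminal stock prices: S_uu = 126.2, S_ud = 78.3, S_dd = 48.6
Terminal payoffs (K − S): max(-56.15, 0) = 0, max(-8.3, 0) = 0, max(21.4, 0) = 21.4
Node u (S = 87): V_u = 1/1.08·[0.3273·0.0000 + 0.6727·0.0000] = 0.0000
Node d (S = 54): V_d = 1/1.08·[0.3273·0.0000 + 0.6727·21.4000] = 13.3300
Node 0 (S = 60): V_0 = 1/1.08·[0.3273·0.0000 + 0.6727·13.3300] = 8.3032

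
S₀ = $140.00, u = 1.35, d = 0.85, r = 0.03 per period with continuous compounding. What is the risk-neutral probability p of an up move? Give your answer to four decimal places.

Risk-neutral probability p = (e^0.03 − 0.85)/(1.35 − 0.85) = 0.1805/0.5000 = 0.3609

p = 0.3609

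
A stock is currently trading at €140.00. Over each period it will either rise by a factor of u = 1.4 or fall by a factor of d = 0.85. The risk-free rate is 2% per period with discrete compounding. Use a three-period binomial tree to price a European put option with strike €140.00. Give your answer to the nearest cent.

Risk-neutral probability p = (1 + 0.02 − 0.85)/(1.4 − 0.85) = 0.1700/0.5500 = 0.3091
Terminal stock prices: S_uuu = 384.2, S_uud = 233.2, S_udd = 141.6, S_ddd = 85.98
Terminal payoffs (K − S): max(-244.2, 0) = 0, max(-93.24, 0) = 0, max(-1.61, 0) = 0, max(54.02, 0) = 54.02
Node uu (S = 274.4): V_uu = 1/1.02·[0.3091·0.0000 + 0.6909·0.0000] = 0.0000
Node ud (S = 166.6): V_ud = 1/1.02·[0.3091·0.0000 + 0.6909·0.0000] = 0.0000
Node dd (S = 101.1): V_dd = 1/1.02·[0.3091·0.0000 + 0.6909·54.0225] = 36.5928
Node u (S = 196): V_u = 1/1.02·[0.3091·0.0000 + 0.6909·0.0000] = 0.0000
Node d (S = 119): V_d = 1/1.02·[0.3091·0.0000 + 0.6909·36.5928] = 24.7866
Node 0 (S = 140): V_0 = 1/1.02·[0.3091·0.0000 + 0.6909·24.7866] = 16.7895

€16.79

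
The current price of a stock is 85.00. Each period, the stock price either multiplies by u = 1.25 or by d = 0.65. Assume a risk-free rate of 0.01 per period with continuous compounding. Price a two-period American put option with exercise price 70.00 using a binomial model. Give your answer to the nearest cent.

6.06

Risk-neutral probability p = (e^0.01 − 0.65)/(1.25 − 0.65) = 0.3601/0.6000 = 0.6001
Terminal stock prices: S_uu = 132.8, S_ud = 69.06, S_dd = 35.91
Terminal payoffs (K − S): max(-62.81, 0) = 0, max(0.9375, 0) = 0.9375, max(34.09, 0) = 34.09
Node u (S = 106.2): continuation = e^(−0.01)·[0.6001·0.0000 + 0.3999·0.9375] = 0.3712; exercise value = 0.0000 ≤ continuation, so V_u = 0.3712
Node d (S = 55.25): continuation = e^(−0.01)·[0.6001·0.9375 + 0.3999·34.0875] = 14.0535; exercise value = 14.7500 > continuation, so V_d = 14.7500 (exercise)
Node 0 (S = 85): continuation = e^(−0.01)·[0.6001·0.3712 + 0.3999·14.7500] = 6.0606; exercise value = 0.0000 ≤ continuation, so V_0 = 6.0606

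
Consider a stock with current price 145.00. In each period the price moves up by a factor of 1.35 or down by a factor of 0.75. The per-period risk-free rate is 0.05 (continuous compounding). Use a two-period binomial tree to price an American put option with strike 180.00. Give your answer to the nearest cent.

Risk-neutral probability p = (e^0.05 − 0.75)/(1.35 − 0.75) = 0.3013/0.6000 = 0.5021
Terminal stock prices: S_uu = 264.3, S_ud = 146.8, S_dd = 81.56
Terminal payoffs (K − S): max(-84.26, 0) = 0, max(33.19, 0) = 33.19, max(98.44, 0) = 98.44
Node u (S = 195.8): continuation = e^(−0.05)·[0.5021·0.0000 + 0.4979·33.1875] = 15.7176; exercise value = 0.0000 ≤ continuation, so V_u = 15.7176
Node d (S = 108.8): continuation = e^(−0.05)·[0.5021·33.1875 + 0.4979·98.4375] = 62.4713; exercise value = 71.2500 > continuation, so V_d = 71.2500 (exercise)
Node 0 (S = 145): continuation = e^(−0.05)·[0.5021·15.7176 + 0.4979·71.2500] = 41.2512; exercise value = 35.0000 ≤ continuation, so V_0 = 41.2512

41.25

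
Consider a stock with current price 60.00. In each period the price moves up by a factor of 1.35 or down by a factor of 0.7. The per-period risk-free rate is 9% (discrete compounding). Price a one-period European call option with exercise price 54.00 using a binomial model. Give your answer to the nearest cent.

14.86

Risk-neutral probability p = (1 + 0.09 − 0.7)/(1.35 − 0.7) = 0.3900/0.6500 = 0.6000
Terminal stock prices: S_u = 81, S_d = 42
Terminal payoffs (S − K): max(27, 0) = 27, max(-12, 0) = 0
Node 0 (S = 60): V_0 = 1/1.09·[0.6000·27.0000 + 0.4000·0.0000] = 14.8624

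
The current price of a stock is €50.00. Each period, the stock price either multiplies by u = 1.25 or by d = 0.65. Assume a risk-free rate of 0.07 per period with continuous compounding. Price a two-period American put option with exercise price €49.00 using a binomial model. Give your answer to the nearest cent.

Risk-neutral probability p = (e^0.07 − 0.65)/(1.25 − 0.65) = 0.4225/0.6000 = 0.7042
Terminal stock prices: S_uu = 78.12, S_ud = 40.62, S_dd = 21.13
Terminal payoffs (K − S): max(-29.12, 0) = 0, max(8.375, 0) = 8.375, max(27.87, 0) = 27.87
Node u (S = 62.5): continuation = e^(−0.07)·[0.7042·0.0000 + 0.2958·8.3750] = 2.3100; exercise value = 0.0000 ≤ continuation, so V_u = 2.3100
Node d (S = 32.5): continuation = e^(−0.07)·[0.7042·8.3750 + 0.2958·27.8750] = 13.1873; exercise value = 16.5000 > continuation, so V_d = 16.5000 (exercise)
Node 0 (S = 50): continuation = e^(−0.07)·[0.7042·2.3100 + 0.2958·16.5000] = 6.0677; exercise value = 0.0000 ≤ continuation, so V_0 = 6.0677

€6.07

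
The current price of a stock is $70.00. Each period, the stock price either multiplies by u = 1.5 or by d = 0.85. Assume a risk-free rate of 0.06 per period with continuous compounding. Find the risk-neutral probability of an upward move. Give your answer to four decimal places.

Risk-neutral probability p = (e^0.06 − 0.85)/(1.5 − 0.85) = 0.2118/0.6500 = 0.3259

p = 0.3259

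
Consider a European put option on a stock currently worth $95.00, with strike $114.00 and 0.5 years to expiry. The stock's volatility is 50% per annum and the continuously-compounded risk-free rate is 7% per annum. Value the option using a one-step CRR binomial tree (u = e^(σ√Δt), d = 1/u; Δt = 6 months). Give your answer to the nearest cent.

CRR parameters: u = e^(σ√Δt) = e^(0.5·√0.5) = 1.4241, d = 1/u = 0.7022
Per-period rate: rΔt = 0.07·0.5 = 0.035, so R = e^0.035 = 1.0356
Risk-neutral probability p = (e^0.035 − 0.7022)/(1.4241 − 0.7022) = 0.3334/0.7219 = 0.4619
Terminal stock prices: S_u = 135.3, S_d = 66.71
Terminal payoffs (K − S): max(-21.29, 0) = 0, max(47.29, 0) = 47.29
Node 0 (S = 95): V_0 = e^(−0.035)·[0.4619·0.0000 + 0.5381·47.2921] = 24.5744

$24.57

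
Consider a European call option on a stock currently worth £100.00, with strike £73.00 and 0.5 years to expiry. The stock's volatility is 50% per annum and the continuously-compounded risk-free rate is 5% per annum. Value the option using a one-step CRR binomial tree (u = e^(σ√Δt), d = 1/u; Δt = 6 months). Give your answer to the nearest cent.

£30.30

CRR parameters: u = e^(σ√Δt) = e^(0.5·√0.5) = 1.4241, d = 1/u = 0.7022
Per-period rate: rΔt = 0.05·0.5 = 0.025, so R = e^0.025 = 1.0253
Risk-neutral probability p = (e^0.025 − 0.7022)/(1.4241 − 0.7022) = 0.3231/0.7219 = 0.4476
Terminal stock prices: S_u = 142.4, S_d = 70.22
Terminal payoffs (S − K): max(69.41, 0) = 69.41, max(-2.781, 0) = 0
Node 0 (S = 100): V_0 = e^(−0.025)·[0.4476·69.4119 + 0.5524·0.0000] = 30.3008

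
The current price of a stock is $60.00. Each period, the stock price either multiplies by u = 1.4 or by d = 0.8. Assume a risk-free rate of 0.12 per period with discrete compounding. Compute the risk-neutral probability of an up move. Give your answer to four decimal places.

Risk-neutral probability p = (1 + 0.12 − 0.8)/(1.4 − 0.8) = 0.3200/0.6000 = 0.5333

p = 0.5333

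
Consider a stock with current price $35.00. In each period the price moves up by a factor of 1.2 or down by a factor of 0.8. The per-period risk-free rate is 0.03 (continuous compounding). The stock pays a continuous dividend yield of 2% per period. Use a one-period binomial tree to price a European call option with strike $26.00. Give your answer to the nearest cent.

Per-period risk-free factor R = e^0.03 = 1.0305; dividend-adjusted growth = e^(0.03−0.02) = 1.0101.
Risk-neutral probability p = (1.0101 − 0.8)/(1.2 − 0.8) = 0.2101/0.4000 = 0.5251
Terminal stock prices: S_u = 42, S_d = 28
Terminal payoffs (S − K): max(16, 0) = 16, max(2, 0) = 2
Node 0 (S = 35): V_0 = e^(−0.03)·[0.5251·16.0000 + 0.4749·2.0000] = 9.0754

$9.08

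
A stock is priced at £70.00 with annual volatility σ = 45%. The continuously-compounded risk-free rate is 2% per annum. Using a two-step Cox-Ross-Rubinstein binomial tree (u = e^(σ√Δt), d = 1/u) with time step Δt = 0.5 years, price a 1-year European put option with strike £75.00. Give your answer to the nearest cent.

£14.22

CRR parameters: u = e^(σ√Δt) = e^(0.45·√0.5) = 1.3746, d = 1/u = 0.7275
Per-period rate: rΔt = 0.02·0.5 = 0.01, so R = e^0.01 = 1.0101
Risk-neutral probability p = (e^0.01 − 0.7275)/(1.3746 − 0.7275) = 0.2826/0.6472 = 0.4366
Terminal stock prices: S_uu = 132.3, S_ud = 70, S_dd = 37.04
Terminal payoffs (K − S): max(-57.28, 0) = 0, max(5, 0) = 5, max(37.96, 0) = 37.96
Node u (S = 96.23): V_u = e^(−0.01)·[0.4366·0.0000 + 0.5634·5.0000] = 2.7888
Node d (S = 50.92): V_d = e^(−0.01)·[0.4366·5.0000 + 0.5634·37.9563] = 23.3316
Node 0 (S = 70): V_0 = e^(−0.01)·[0.4366·2.7888 + 0.5634·23.3316] = 14.2188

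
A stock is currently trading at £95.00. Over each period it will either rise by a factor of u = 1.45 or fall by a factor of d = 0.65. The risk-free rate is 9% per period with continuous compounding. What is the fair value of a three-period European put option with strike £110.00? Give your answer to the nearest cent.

Risk-neutral probability p = (e^0.09 − 0.65)/(1.45 − 0.65) = 0.4442/0.8000 = 0.5552
Terminal stock prices: S_uuu = 289.6, S_uud = 129.8, S_udd = 58.2, S_ddd = 26.09
Terminal payoffs (K − S): max(-179.6, 0) = 0, max(-19.83, 0) = 0, max(51.8, 0) = 51.8, max(83.91, 0) = 83.91
Node uu (S = 199.7): V_uu = e^(−0.09)·[0.5552·0.0000 + 0.4448·0.0000] = 0.0000
Node ud (S = 89.54): V_ud = e^(−0.09)·[0.5552·0.0000 + 0.4448·51.8006] = 21.0570
Node dd (S = 40.14): V_dd = e^(−0.09)·[0.5552·51.8006 + 0.4448·83.9106] = 60.3949
Node u (S = 137.8): V_u = e^(−0.09)·[0.5552·0.0000 + 0.4448·21.0570] = 8.5597
Node d (S = 61.75): V_d = e^(−0.09)·[0.5552·21.0570 + 0.4448·60.3949] = 35.2355
Node 0 (S = 95): V_0 = e^(−0.09)·[0.5552·8.5597 + 0.4448·35.2355] = 18.6667

£18.67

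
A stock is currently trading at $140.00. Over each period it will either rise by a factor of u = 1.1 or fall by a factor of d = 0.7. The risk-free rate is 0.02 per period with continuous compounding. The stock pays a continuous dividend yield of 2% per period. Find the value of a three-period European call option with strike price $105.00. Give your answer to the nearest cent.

$37.71

Per-period risk-free factor R = e^0.02 = 1.0202; dividend-adjusted growth = e^(0.02−0.02) = 1.0000.
Risk-neutral probability p = (1.0000 − 0.7)/(1.1 − 0.7) = 0.3000/0.4000 = 0.7500
Terminal stock prices: S_uuu = 186.3, S_uud = 118.6, S_udd = 75.46, S_ddd = 48.02
Terminal payoffs (S − K): max(81.34, 0) = 81.34, max(13.58, 0) = 13.58, max(-29.54, 0) = 0, max(-56.98, 0) = 0
Node uu (S = 169.4): V_uu = e^(−0.02)·[0.7500·81.3400 + 0.2500·13.5800] = 63.1248
Node ud (S = 107.8): V_ud = e^(−0.02)·[0.7500·13.5800 + 0.2500·0.0000] = 9.9833
Node dd (S = 68.6): V_dd = e^(−0.02)·[0.7500·0.0000 + 0.2500·0.0000] = 0.0000
Node u (S = 154): V_u = e^(−0.02)·[0.7500·63.1248 + 0.2500·9.9833] = 48.8525
Node d (S = 98): V_d = e^(−0.02)·[0.7500·9.9833 + 0.2500·0.0000] = 7.3392
Node 0 (S = 140): V_0 = e^(−0.02)·[0.7500·48.8525 + 0.2500·7.3392] = 37.7124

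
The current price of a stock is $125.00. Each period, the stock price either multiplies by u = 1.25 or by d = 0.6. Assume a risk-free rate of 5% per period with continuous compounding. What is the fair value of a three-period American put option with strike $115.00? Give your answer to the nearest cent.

Risk-neutral probability p = (e^0.05 − 0.6)/(1.25 − 0.6) = 0.4513/0.6500 = 0.6943
Terminal stock prices: S_uuu = 244.1, S_uud = 117.2, S_udd = 56.25, S_ddd = 27
Terminal payoffs (K − S): max(-129.1, 0) = 0, max(-2.188, 0) = 0, max(58.75, 0) = 58.75, max(88, 0) = 88
Node uu (S = 195.3): continuation = e^(−0.05)·[0.6943·0.0000 + 0.3057·0.0000] = 0.0000; exercise value = 0.0000 ≤ continuation, so V_uu = 0.0000
Node ud (S = 93.75): continuation = e^(−0.05)·[0.6943·0.0000 + 0.3057·58.7500] = 17.0860; exercise value = 21.2500 > continuation, so V_ud = 21.2500 (exercise)
Node dd (S = 45): continuation = e^(−0.05)·[0.6943·58.7500 + 0.3057·88.0000] = 64.3914; exercise value = 70.0000 > continuation, so V_dd = 70.0000 (exercise)
Node u (S = 156.2): continuation = e^(−0.05)·[0.6943·0.0000 + 0.3057·21.2500] = 6.1800; exercise value = 0.0000 ≤ continuation, so V_u = 6.1800
Node d (S = 75): continuation = e^(−0.05)·[0.6943·21.2500 + 0.3057·70.0000] = 34.3914; exercise value = 40.0000 > continuation, so V_d = 40.0000 (exercise)
Node 0 (S = 125): continuation = e^(−0.05)·[0.6943·6.1800 + 0.3057·40.0000] = 15.7144; exercise value = 0.0000 ≤ continuation, so V_0 = 15.7144

$15.71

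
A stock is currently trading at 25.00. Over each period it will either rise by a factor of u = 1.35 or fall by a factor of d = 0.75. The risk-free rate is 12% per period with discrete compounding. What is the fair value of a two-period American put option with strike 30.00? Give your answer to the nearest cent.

5.00

Risk-neutral probability p = (1 + 0.12 − 0.75)/(1.35 − 0.75) = 0.3700/0.6000 = 0.6167
Terminal stock prices: S_uu = 45.56, S_ud = 25.31, S_dd = 14.06
Terminal payoffs (K − S): max(-15.56, 0) = 0, max(4.688, 0) = 4.688, max(15.94, 0) = 15.94
Node u (S = 33.75): continuation = 1/1.12·[0.6167·0.0000 + 0.3833·4.6875] = 1.6044; exercise value = 0.0000 ≤ continuation, so V_u = 1.6044
Node d (S = 18.75): continuation = 1/1.12·[0.6167·4.6875 + 0.3833·15.9375] = 8.0357; exercise value = 11.2500 > continuation, so V_d = 11.2500 (exercise)
Node 0 (S = 25): continuation = 1/1.12·[0.6167·1.6044 + 0.3833·11.2500] = 4.7338; exercise value = 5.0000 > continuation, so V_0 = 5.0000 (exercise)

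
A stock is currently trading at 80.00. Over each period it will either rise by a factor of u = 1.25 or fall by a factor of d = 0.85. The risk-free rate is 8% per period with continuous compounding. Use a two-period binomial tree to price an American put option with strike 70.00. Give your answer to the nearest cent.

1.81

Risk-neutral probability p = (e^0.08 − 0.85)/(1.25 − 0.85) = 0.2333/0.4000 = 0.5832
Terminal stock prices: S_uu = 125, S_ud = 85, S_dd = 57.8
Terminal payoffs (K − S): max(-55, 0) = 0, max(-15, 0) = 0, max(12.2, 0) = 12.2
Node u (S = 100): continuation = e^(−0.08)·[0.5832·0.0000 + 0.4168·0.0000] = 0.0000; exercise value = 0.0000 ≤ continuation, so V_u = 0.0000
Node d (S = 68): continuation = e^(−0.08)·[0.5832·0.0000 + 0.4168·12.2000] = 4.6938; exercise value = 2.0000 ≤ continuation, so V_d = 4.6938
Node 0 (S = 80): continuation = e^(−0.08)·[0.5832·0.0000 + 0.4168·4.6938] = 1.8059; exercise value = 0.0000 ≤ continuation, so V_0 = 1.8059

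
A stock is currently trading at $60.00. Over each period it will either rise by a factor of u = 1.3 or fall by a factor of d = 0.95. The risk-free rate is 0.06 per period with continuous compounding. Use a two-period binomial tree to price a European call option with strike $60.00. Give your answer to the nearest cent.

Risk-neutral probability p = (e^0.06 − 0.95)/(1.3 − 0.95) = 0.1118/0.3500 = 0.3195
Terminal stock prices: S_uu = 101.4, S_ud = 74.1, S_dd = 54.15
Terminal payoffs (S − K): max(41.4, 0) = 41.4, max(14.1, 0) = 14.1, max(-5.85, 0) = 0
Node u (S = 78): V_u = e^(−0.06)·[0.3195·41.4000 + 0.6805·14.1000] = 21.4941
Node d (S = 57): V_d = e^(−0.06)·[0.3195·14.1000 + 0.6805·0.0000] = 4.2430
Node 0 (S = 60): V_0 = e^(−0.06)·[0.3195·21.4941 + 0.6805·4.2430] = 9.1872

$9.19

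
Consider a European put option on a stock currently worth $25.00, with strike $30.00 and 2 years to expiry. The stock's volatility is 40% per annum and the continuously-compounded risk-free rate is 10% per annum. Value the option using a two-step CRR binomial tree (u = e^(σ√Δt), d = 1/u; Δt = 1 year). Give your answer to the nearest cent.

$5.44

CRR parameters: u = e^(σ√Δt) = e^(0.4·√1) = 1.4918, d = 1/u = 0.6703
Per-period rate: rΔt = 0.1·1 = 0.1, so R = e^0.1 = 1.1052
Risk-neutral probability p = (e^0.1 − 0.6703)/(1.4918 − 0.6703) = 0.4349/0.8215 = 0.5293
Terminal stock prices: S_uu = 55.64, S_ud = 25, S_dd = 11.23
Terminal payoffs (K − S): max(-25.64, 0) = 0, max(5, 0) = 5, max(18.77, 0) = 18.77
Node u (S = 37.3): V_u = e^(−0.1)·[0.5293·0.0000 + 0.4707·5.0000] = 2.1294
Node d (S = 16.76): V_d = e^(−0.1)·[0.5293·5.0000 + 0.4707·18.7668] = 10.3871
Node 0 (S = 25): V_0 = e^(−0.1)·[0.5293·2.1294 + 0.4707·10.3871] = 5.4435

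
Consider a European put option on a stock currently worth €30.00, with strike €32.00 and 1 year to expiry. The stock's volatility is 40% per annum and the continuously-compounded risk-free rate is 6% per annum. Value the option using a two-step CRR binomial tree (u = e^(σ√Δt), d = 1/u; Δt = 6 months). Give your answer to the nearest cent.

€4.71

CRR parameters: u = e^(σ√Δt) = e^(0.4·√0.5) = 1.3269, d = 1/u = 0.7536
Per-period rate: rΔt = 0.06·0.5 = 0.03, so R = e^0.03 = 1.0305
Risk-neutral probability p = (e^0.03 − 0.7536)/(1.3269 − 0.7536) = 0.2768/0.5733 = 0.4829
Terminal stock prices: S_uu = 52.82, S_ud = 30, S_dd = 17.04
Terminal payoffs (K − S): max(-20.82, 0) = 0, max(2, 0) = 2, max(14.96, 0) = 14.96
Node u (S = 39.81): V_u = e^(−0.03)·[0.4829·0.0000 + 0.5171·2.0000] = 1.0037
Node d (S = 22.61): V_d = e^(−0.03)·[0.4829·2.0000 + 0.5171·14.9609] = 8.4451
Node 0 (S = 30): V_0 = e^(−0.03)·[0.4829·1.0037 + 0.5171·8.4451] = 4.7084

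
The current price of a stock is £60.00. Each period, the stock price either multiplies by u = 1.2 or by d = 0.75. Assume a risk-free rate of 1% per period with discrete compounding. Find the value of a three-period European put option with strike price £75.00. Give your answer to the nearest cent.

Risk-neutral probability p = (1 + 0.01 − 0.75)/(1.2 − 0.75) = 0.2600/0.4500 = 0.5778
Terminal stock prices: S_uuu = 103.7, S_uud = 64.8, S_udd = 40.5, S_ddd = 25.31
Terminal payoffs (K − S): max(-28.68, 0) = 0, max(10.2, 0) = 10.2, max(34.5, 0) = 34.5, max(49.69, 0) = 49.69
Node uu (S = 86.4): V_uu = 1/1.01·[0.5778·0.0000 + 0.4222·10.2000] = 4.2640
Node ud (S = 54): V_ud = 1/1.01·[0.5778·10.2000 + 0.4222·34.5000] = 20.2574
Node dd (S = 33.75): V_dd = 1/1.01·[0.5778·34.5000 + 0.4222·49.6875] = 40.5074
Node u (S = 72): V_u = 1/1.01·[0.5778·4.2640 + 0.4222·20.2574] = 10.9077
Node d (S = 45): V_d = 1/1.01·[0.5778·20.2574 + 0.4222·40.5074] = 28.5222
Node 0 (S = 60): V_0 = 1/1.01·[0.5778·10.9077 + 0.4222·28.5222] = 18.1633

£18.16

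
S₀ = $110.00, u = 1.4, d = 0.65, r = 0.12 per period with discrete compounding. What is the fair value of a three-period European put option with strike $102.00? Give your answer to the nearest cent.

$9.55

Risk-neutral probability p = (1 + 0.12 − 0.65)/(1.4 − 0.65) = 0.4700/0.7500 = 0.6267
Terminal stock prices: S_uuu = 301.8, S_uud = 140.1, S_udd = 65.07, S_ddd = 30.21
Terminal payoffs (K − S): max(-199.8, 0) = 0, max(-38.14, 0) = 0, max(36.93, 0) = 36.93, max(71.79, 0) = 71.79
Node uu (S = 215.6): V_uu = 1/1.12·[0.6267·0.0000 + 0.3733·0.0000] = 0.0000
Node ud (S = 100.1): V_ud = 1/1.12·[0.6267·0.0000 + 0.3733·36.9350] = 12.3117
Node dd (S = 46.48): V_dd = 1/1.12·[0.6267·36.9350 + 0.3733·71.7912] = 44.5964
Node u (S = 154): V_u = 1/1.12·[0.6267·0.0000 + 0.3733·12.3117] = 4.1039
Node d (S = 71.5): V_d = 1/1.12·[0.6267·12.3117 + 0.3733·44.5964] = 21.7541
Node 0 (S = 110): V_0 = 1/1.12·[0.6267·4.1039 + 0.3733·21.7541] = 9.5476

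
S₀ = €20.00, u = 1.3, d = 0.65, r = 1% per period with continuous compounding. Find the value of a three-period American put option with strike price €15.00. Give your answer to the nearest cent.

€2.14

Risk-neutral probability p = (e^0.01 − 0.65)/(1.3 − 0.65) = 0.3601/0.6500 = 0.5539
Terminal stock prices: S_uuu = 43.94, S_uud = 21.97, S_udd = 10.99, S_ddd = 5.492
Terminal payoffs (K − S): max(-28.94, 0) = 0, max(-6.97, 0) = 0, max(4.015, 0) = 4.015, max(9.508, 0) = 9.508
Node uu (S = 33.8): continuation = e^(−0.01)·[0.5539·0.0000 + 0.4461·0.0000] = 0.0000; exercise value = 0.0000 ≤ continuation, so V_uu = 0.0000
Node ud (S = 16.9): continuation = e^(−0.01)·[0.5539·0.0000 + 0.4461·4.0150] = 1.7732; exercise value = 0.0000 ≤ continuation, so V_ud = 1.7732
Node dd (S = 8.45): continuation = e^(−0.01)·[0.5539·4.0150 + 0.4461·9.5075] = 6.4007; exercise value = 6.5500 > continuation, so V_dd = 6.5500 (exercise)
Node u (S = 26): continuation = e^(−0.01)·[0.5539·0.0000 + 0.4461·1.7732] = 0.7831; exercise value = 0.0000 ≤ continuation, so V_u = 0.7831
Node d (S = 13): continuation = e^(−0.01)·[0.5539·1.7732 + 0.4461·6.5500] = 3.8652; exercise value = 2.0000 ≤ continuation, so V_d = 3.8652
Node 0 (S = 20): continuation = e^(−0.01)·[0.5539·0.7831 + 0.4461·3.8652] = 2.1365; exercise value = 0.0000 ≤ continuation, so V_0 = 2.1365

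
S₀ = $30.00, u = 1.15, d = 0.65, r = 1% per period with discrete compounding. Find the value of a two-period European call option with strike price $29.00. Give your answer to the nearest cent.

$5.42

Risk-neutral probability p = (1 + 0.01 − 0.65)/(1.15 − 0.65) = 0.3600/0.5000 = 0.7200
Terminal stock prices: S_uu = 39.67, S_ud = 22.43, S_dd = 12.68
Terminal payoffs (S − K): max(10.67, 0) = 10.67, max(-6.575, 0) = 0, max(-16.32, 0) = 0
Node u (S = 34.5): V_u = 1/1.01·[0.7200·10.6750 + 0.2800·0.0000] = 7.6099
Node d (S = 19.5): V_d = 1/1.01·[0.7200·0.0000 + 0.2800·0.0000] = 0.0000
Node 0 (S = 30): V_0 = 1/1.01·[0.7200·7.6099 + 0.2800·0.0000] = 5.4249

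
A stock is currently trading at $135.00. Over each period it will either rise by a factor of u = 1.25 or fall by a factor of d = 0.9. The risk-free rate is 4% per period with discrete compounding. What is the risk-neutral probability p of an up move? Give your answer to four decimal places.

Risk-neutral probability p = (1 + 0.04 − 0.9)/(1.25 − 0.9) = 0.1400/0.3500 = 0.4000

p = 0.4000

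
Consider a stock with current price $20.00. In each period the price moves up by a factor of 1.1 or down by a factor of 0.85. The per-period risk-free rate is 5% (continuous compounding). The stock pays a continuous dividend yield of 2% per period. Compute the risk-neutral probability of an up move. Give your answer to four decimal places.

p = 0.7218

Per-period risk-free factor R = e^0.05 = 1.0513; dividend-adjusted growth = e^(0.05−0.02) = 1.0305.
Risk-neutral probability p = (1.0305 − 0.85)/(1.1 − 0.85) = 0.1805/0.2500 = 0.7218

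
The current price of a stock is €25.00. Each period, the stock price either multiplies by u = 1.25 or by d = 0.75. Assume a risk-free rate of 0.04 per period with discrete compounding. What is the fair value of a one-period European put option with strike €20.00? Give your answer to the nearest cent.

Risk-neutral probability p = (1 + 0.04 − 0.75)/(1.25 − 0.75) = 0.2900/0.5000 = 0.5800
Terminal stock prices: S_u = 31.25, S_d = 18.75
Terminal payoffs (K − S): max(-11.25, 0) = 0, max(1.25, 0) = 1.25
Node 0 (S = 25): V_0 = 1/1.04·[0.5800·0.0000 + 0.4200·1.2500] = 0.5048

€0.50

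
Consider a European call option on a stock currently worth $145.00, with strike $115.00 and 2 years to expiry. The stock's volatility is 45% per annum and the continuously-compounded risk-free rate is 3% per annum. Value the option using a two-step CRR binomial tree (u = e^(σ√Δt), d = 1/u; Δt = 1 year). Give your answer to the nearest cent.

CRR parameters: u = e^(σ√Δt) = e^(0.45·√1) = 1.5683, d = 1/u = 0.6376
Per-period rate: rΔt = 0.03·1 = 0.03, so R = e^0.03 = 1.0305
Risk-neutral probability p = (e^0.03 − 0.6376)/(1.5683 − 0.6376) = 0.3928/0.9307 = 0.4221
Terminal stock prices: S_uu = 356.6, S_ud = 145, S_dd = 58.95
Terminal payoffs (S − K): max(241.6, 0) = 241.6, max(30, 0) = 30, max(-56.05, 0) = 0
Node u (S = 227.4): V_u = e^(−0.03)·[0.4221·241.6425 + 0.5779·30.0000] = 115.8040
Node d (S = 92.46): V_d = e^(−0.03)·[0.4221·30.0000 + 0.5779·0.0000] = 12.2883
Node 0 (S = 145): V_0 = e^(−0.03)·[0.4221·115.8040 + 0.5779·12.2883] = 54.3261

$54.33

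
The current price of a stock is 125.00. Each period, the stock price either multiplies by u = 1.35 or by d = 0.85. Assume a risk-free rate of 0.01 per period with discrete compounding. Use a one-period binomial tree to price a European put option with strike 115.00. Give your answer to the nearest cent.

Risk-neutral probability p = (1 + 0.01 − 0.85)/(1.35 − 0.85) = 0.1600/0.5000 = 0.3200
Terminal stock prices: S_u = 168.8, S_d = 106.2
Terminal payoffs (K − S): max(-53.75, 0) = 0, max(8.75, 0) = 8.75
Node 0 (S = 125): V_0 = 1/1.01·[0.3200·0.0000 + 0.6800·8.7500] = 5.8911

5.89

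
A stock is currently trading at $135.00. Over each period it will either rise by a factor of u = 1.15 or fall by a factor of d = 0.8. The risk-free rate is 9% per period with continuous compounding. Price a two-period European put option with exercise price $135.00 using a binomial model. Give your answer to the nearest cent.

$3.45

Risk-neutral probability p = (e^0.09 − 0.8)/(1.15 − 0.8) = 0.2942/0.3500 = 0.8405
Terminal stock prices: S_uu = 178.5, S_ud = 124.2, S_dd = 86.4
Terminal payoffs (K − S): max(-43.54, 0) = 0, max(10.8, 0) = 10.8, max(48.6, 0) = 48.6
Node u (S = 155.2): V_u = e^(−0.09)·[0.8405·0.0000 + 0.1595·10.8000] = 1.5744
Node d (S = 108): V_d = e^(−0.09)·[0.8405·10.8000 + 0.1595·48.6000] = 15.3807
Node 0 (S = 135): V_0 = e^(−0.09)·[0.8405·1.5744 + 0.1595·15.3807] = 3.4515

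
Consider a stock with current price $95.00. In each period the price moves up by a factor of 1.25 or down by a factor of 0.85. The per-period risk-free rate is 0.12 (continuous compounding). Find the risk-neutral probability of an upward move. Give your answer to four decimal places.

Risk-neutral probability p = (e^0.12 − 0.85)/(1.25 − 0.85) = 0.2775/0.4000 = 0.6937

p = 0.6937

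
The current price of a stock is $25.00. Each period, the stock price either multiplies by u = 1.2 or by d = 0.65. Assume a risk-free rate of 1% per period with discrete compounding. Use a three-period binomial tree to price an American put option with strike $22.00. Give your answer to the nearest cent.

Risk-neutral probability p = (1 + 0.01 − 0.65)/(1.2 − 0.65) = 0.3600/0.5500 = 0.6545
Terminal stock prices: S_uuu = 43.2, S_uud = 23.4, S_udd = 12.68, S_ddd = 6.866
Terminal payoffs (K − S): max(-21.2, 0) = 0, max(-1.4, 0) = 0, max(9.325, 0) = 9.325, max(15.13, 0) = 15.13
Node uu (S = 36): continuation = 1/1.01·[0.6545·0.0000 + 0.3455·0.0000] = 0.0000; exercise value = 0.0000 ≤ continuation, so V_uu = 0.0000
Node ud (S = 19.5): continuation = 1/1.01·[0.6545·0.0000 + 0.3455·9.3250] = 3.1895; exercise value = 2.5000 ≤ continuation, so V_ud = 3.1895
Node dd (S = 10.56): continuation = 1/1.01·[0.6545·9.3250 + 0.3455·15.1344] = 11.2197; exercise value = 11.4375 > continuation, so V_dd = 11.4375 (exercise)
Node u (S = 30): continuation = 1/1.01·[0.6545·0.0000 + 0.3455·3.1895] = 1.0909; exercise value = 0.0000 ≤ continuation, so V_u = 1.0909
Node d (S = 16.25): continuation = 1/1.01·[0.6545·3.1895 + 0.3455·11.4375] = 5.9790; exercise value = 5.7500 ≤ continuation, so V_d = 5.9790
Node 0 (S = 25): continuation = 1/1.01·[0.6545·1.0909 + 0.3455·5.9790] = 2.7520; exercise value = 0.0000 ≤ continuation, so V_0 = 2.7520

$2.75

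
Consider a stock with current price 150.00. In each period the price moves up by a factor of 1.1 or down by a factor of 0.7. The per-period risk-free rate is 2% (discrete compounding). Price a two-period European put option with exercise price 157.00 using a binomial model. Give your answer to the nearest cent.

15.97

Risk-neutral probability p = (1 + 0.02 − 0.7)/(1.1 − 0.7) = 0.3200/0.4000 = 0.8000
Terminal stock prices: S_uu = 181.5, S_ud = 115.5, S_dd = 73.5
Terminal payoffs (K − S): max(-24.5, 0) = 0, max(41.5, 0) = 41.5, max(83.5, 0) = 83.5
Node u (S = 165): V_u = 1/1.02·[0.8000·0.0000 + 0.2000·41.5000] = 8.1373
Node d (S = 105): V_d = 1/1.02·[0.8000·41.5000 + 0.2000·83.5000] = 48.9216
Node 0 (S = 150): V_0 = 1/1.02·[0.8000·8.1373 + 0.2000·48.9216] = 15.9746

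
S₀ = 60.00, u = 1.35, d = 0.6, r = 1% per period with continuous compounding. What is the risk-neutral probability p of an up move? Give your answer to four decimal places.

Risk-neutral probability p = (e^0.01 − 0.6)/(1.35 − 0.6) = 0.4101/0.7500 = 0.5467

p = 0.5467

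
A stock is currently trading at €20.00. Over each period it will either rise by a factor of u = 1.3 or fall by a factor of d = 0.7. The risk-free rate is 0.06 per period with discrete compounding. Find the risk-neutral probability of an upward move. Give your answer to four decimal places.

Risk-neutral probability p = (1 + 0.06 − 0.7)/(1.3 − 0.7) = 0.3600/0.6000 = 0.6000

p = 0.6000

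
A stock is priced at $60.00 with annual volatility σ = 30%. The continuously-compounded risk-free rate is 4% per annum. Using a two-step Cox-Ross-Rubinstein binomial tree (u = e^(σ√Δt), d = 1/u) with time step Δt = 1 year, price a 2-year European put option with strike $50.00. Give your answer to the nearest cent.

$4.06

CRR parameters: u = e^(σ√Δt) = e^(0.3·√1) = 1.3499, d = 1/u = 0.7408
Per-period rate: rΔt = 0.04·1 = 0.04, so R = e^0.04 = 1.0408
Risk-neutral probability p = (e^0.04 − 0.7408)/(1.3499 − 0.7408) = 0.3000/0.6090 = 0.4926
Terminal stock prices: S_uu = 109.3, S_ud = 60, S_dd = 32.93
Terminal payoffs (K − S): max(-59.33, 0) = 0, max(-10, 0) = 0, max(17.07, 0) = 17.07
Node u (S = 80.99): V_u = e^(−0.04)·[0.4926·0.0000 + 0.5074·0.0000] = 0.0000
Node d (S = 44.45): V_d = e^(−0.04)·[0.4926·0.0000 + 0.5074·17.0713] = 8.3229
Node 0 (S = 60): V_0 = e^(−0.04)·[0.4926·0.0000 + 0.5074·8.3229] = 4.0577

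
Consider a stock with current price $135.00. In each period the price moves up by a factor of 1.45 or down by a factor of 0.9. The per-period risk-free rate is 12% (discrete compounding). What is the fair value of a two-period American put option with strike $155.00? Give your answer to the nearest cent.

Risk-neutral probability p = (1 + 0.12 − 0.9)/(1.45 − 0.9) = 0.2200/0.5500 = 0.4000
Terminal stock prices: S_uu = 283.8, S_ud = 176.2, S_dd = 109.4
Terminal payoffs (K − S): max(-128.8, 0) = 0, max(-21.18, 0) = 0, max(45.65, 0) = 45.65
Node u (S = 195.8): continuation = 1/1.12·[0.4000·0.0000 + 0.6000·0.0000] = 0.0000; exercise value = 0.0000 ≤ continuation, so V_u = 0.0000
Node d (S = 121.5): continuation = 1/1.12·[0.4000·0.0000 + 0.6000·45.6500] = 24.4554; exercise value = 33.5000 > continuation, so V_d = 33.5000 (exercise)
Node 0 (S = 135): continuation = 1/1.12·[0.4000·0.0000 + 0.6000·33.5000] = 17.9464; exercise value = 20.0000 > continuation, so V_0 = 20.0000 (exercise)

$20.00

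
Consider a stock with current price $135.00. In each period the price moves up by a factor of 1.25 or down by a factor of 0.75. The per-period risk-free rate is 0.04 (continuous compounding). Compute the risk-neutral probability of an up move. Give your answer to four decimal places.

Risk-neutral probability p = (e^0.04 − 0.75)/(1.25 − 0.75) = 0.2908/0.5000 = 0.5816

p = 0.5816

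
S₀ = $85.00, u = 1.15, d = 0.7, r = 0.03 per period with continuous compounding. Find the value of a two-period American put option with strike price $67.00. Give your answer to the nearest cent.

Risk-neutral probability p = (e^0.03 − 0.7)/(1.15 − 0.7) = 0.3305/0.4500 = 0.7343
Terminal stock prices: S_uu = 112.4, S_ud = 68.42, S_dd = 41.65
Terminal payoffs (K − S): max(-45.41, 0) = 0, max(-1.425, 0) = 0, max(25.35, 0) = 25.35
Node u (S = 97.75): continuation = e^(−0.03)·[0.7343·0.0000 + 0.2657·0.0000] = 0.0000; exercise value = 0.0000 ≤ continuation, so V_u = 0.0000
Node d (S = 59.5): continuation = e^(−0.03)·[0.7343·0.0000 + 0.2657·25.3500] = 6.5354; exercise value = 7.5000 > continuation, so V_d = 7.5000 (exercise)
Node 0 (S = 85): continuation = e^(−0.03)·[0.7343·0.0000 + 0.2657·7.5000] = 1.9335; exercise value = 0.0000 ≤ continuation, so V_0 = 1.9335

$1.93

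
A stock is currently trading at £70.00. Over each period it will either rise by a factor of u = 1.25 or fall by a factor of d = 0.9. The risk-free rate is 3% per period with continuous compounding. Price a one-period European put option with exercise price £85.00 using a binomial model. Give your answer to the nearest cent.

£13.39

Risk-neutral probability p = (e^0.03 − 0.9)/(1.25 − 0.9) = 0.1305/0.3500 = 0.3727
Terminal stock prices: S_u = 87.5, S_d = 63
Terminal payoffs (K − S): max(-2.5, 0) = 0, max(22, 0) = 22
Node 0 (S = 70): V_0 = e^(−0.03)·[0.3727·0.0000 + 0.6273·22.0000] = 13.3921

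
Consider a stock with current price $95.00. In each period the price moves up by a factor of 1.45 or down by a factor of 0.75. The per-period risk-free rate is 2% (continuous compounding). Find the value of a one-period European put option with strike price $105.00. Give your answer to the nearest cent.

$20.31

Risk-neutral probability p = (e^0.02 − 0.75)/(1.45 − 0.75) = 0.2702/0.7000 = 0.3860
Terminal stock prices: S_u = 137.8, S_d = 71.25
Terminal payoffs (K − S): max(-32.75, 0) = 0, max(33.75, 0) = 33.75
Node 0 (S = 95): V_0 = e^(−0.02)·[0.3860·0.0000 + 0.6140·33.7500] = 20.3121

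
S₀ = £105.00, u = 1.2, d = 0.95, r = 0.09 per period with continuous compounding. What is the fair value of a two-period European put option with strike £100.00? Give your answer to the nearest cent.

£0.78

Risk-neutral probability p = (e^0.09 − 0.95)/(1.2 − 0.95) = 0.1442/0.2500 = 0.5767
Terminal stock prices: S_uu = 151.2, S_ud = 119.7, S_dd = 94.76
Terminal payoffs (K − S): max(-51.2, 0) = 0, max(-19.7, 0) = 0, max(5.237, 0) = 5.237
Node u (S = 126): V_u = e^(−0.09)·[0.5767·0.0000 + 0.4233·0.0000] = 0.0000
Node d (S = 99.75): V_d = e^(−0.09)·[0.5767·0.0000 + 0.4233·5.2375] = 2.0262
Node 0 (S = 105): V_0 = e^(−0.09)·[0.5767·0.0000 + 0.4233·2.0262] = 0.7839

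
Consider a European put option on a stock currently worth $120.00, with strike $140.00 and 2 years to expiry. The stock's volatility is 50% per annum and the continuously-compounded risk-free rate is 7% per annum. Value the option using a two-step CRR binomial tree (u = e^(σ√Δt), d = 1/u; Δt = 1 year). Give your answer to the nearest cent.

CRR parameters: u = e^(σ√Δt) = e^(0.5·√1) = 1.6487, d = 1/u = 0.6065
Per-period rate: rΔt = 0.07·1 = 0.07, so R = e^0.07 = 1.0725
Risk-neutral probability p = (e^0.07 − 0.6065)/(1.6487 − 0.6065) = 0.4660/1.0422 = 0.4471
Terminal stock prices: S_uu = 326.2, S_ud = 120, S_dd = 44.15
Terminal payoffs (K − S): max(-186.2, 0) = 0, max(20, 0) = 20, max(95.85, 0) = 95.85
Node u (S = 197.8): V_u = e^(−0.07)·[0.4471·0.0000 + 0.5529·20.0000] = 10.3102
Node d (S = 72.78): V_d = e^(−0.07)·[0.4471·20.0000 + 0.5529·95.8545] = 57.7515
Node 0 (S = 120): V_0 = e^(−0.07)·[0.4471·10.3102 + 0.5529·57.7515] = 34.0695

$34.07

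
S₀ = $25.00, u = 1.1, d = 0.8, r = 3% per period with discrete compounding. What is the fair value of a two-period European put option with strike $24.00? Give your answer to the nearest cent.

$1.09

Risk-neutral probability p = (1 + 0.03 − 0.8)/(1.1 − 0.8) = 0.2300/0.3000 = 0.7667
Terminal stock prices: S_uu = 30.25, S_ud = 22, S_dd = 16
Terminal payoffs (K − S): max(-6.25, 0) = 0, max(2, 0) = 2, max(8, 0) = 8
Node u (S = 27.5): V_u = 1/1.03·[0.7667·0.0000 + 0.2333·2.0000] = 0.4531
Node d (S = 20): V_d = 1/1.03·[0.7667·2.0000 + 0.2333·8.0000] = 3.3010
Node 0 (S = 25): V_0 = 1/1.03·[0.7667·0.4531 + 0.2333·3.3010] = 1.0850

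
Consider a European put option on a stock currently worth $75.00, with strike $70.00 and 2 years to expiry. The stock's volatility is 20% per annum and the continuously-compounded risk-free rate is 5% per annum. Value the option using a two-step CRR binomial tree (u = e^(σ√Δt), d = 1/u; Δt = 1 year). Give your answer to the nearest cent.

CRR parameters: u = e^(σ√Δt) = e^(0.2·√1) = 1.2214, d = 1/u = 0.8187
Per-period rate: rΔt = 0.05·1 = 0.05, so R = e^0.05 = 1.0513
Risk-neutral probability p = (e^0.05 − 0.8187)/(1.2214 − 0.8187) = 0.2325/0.4027 = 0.5775
Terminal stock prices: S_uu = 111.9, S_ud = 75, S_dd = 50.27
Terminal payoffs (K − S): max(-41.89, 0) = 0, max(-5, 0) = 0, max(19.73, 0) = 19.73
Node u (S = 91.61): V_u = e^(−0.05)·[0.5775·0.0000 + 0.4225·0.0000] = 0.0000
Node d (S = 61.4): V_d = e^(−0.05)·[0.5775·0.0000 + 0.4225·19.7260] = 7.9279
Node 0 (S = 75): V_0 = e^(−0.05)·[0.5775·0.0000 + 0.4225·7.9279] = 3.1862

$3.19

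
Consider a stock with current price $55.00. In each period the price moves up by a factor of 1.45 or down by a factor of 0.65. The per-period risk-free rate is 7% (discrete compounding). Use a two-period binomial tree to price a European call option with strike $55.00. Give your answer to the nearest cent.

Risk-neutral probability p = (1 + 0.07 − 0.65)/(1.45 − 0.65) = 0.4200/0.8000 = 0.5250
Terminal stock prices: S_uu = 115.6, S_ud = 51.84, S_dd = 23.24
Terminal payoffs (S − K): max(60.64, 0) = 60.64, max(-3.163, 0) = 0, max(-31.76, 0) = 0
Node u (S = 79.75): V_u = 1/1.07·[0.5250·60.6375 + 0.4750·0.0000] = 29.7520
Node d (S = 35.75): V_d = 1/1.07·[0.5250·0.0000 + 0.4750·0.0000] = 0.0000
Node 0 (S = 55): V_0 = 1/1.07·[0.5250·29.7520 + 0.4750·0.0000] = 14.5980

$14.60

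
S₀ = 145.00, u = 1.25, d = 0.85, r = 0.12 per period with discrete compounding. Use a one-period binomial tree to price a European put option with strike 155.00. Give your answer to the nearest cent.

Risk-neutral probability p = (1 + 0.12 − 0.85)/(1.25 − 0.85) = 0.2700/0.4000 = 0.6750
Terminal stock prices: S_u = 181.2, S_d = 123.2
Terminal payoffs (K − S): max(-26.25, 0) = 0, max(31.75, 0) = 31.75
Node 0 (S = 145): V_0 = 1/1.12·[0.6750·0.0000 + 0.3250·31.7500] = 9.2132

9.21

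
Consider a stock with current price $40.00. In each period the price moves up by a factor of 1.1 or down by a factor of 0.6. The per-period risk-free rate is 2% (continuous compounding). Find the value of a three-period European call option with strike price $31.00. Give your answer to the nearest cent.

$12.43

Risk-neutral probability p = (e^0.02 − 0.6)/(1.1 − 0.6) = 0.4202/0.5000 = 0.8404
Terminal stock prices: S_uuu = 53.24, S_uud = 29.04, S_udd = 15.84, S_ddd = 8.64
Terminal payoffs (S − K): max(22.24, 0) = 22.24, max(-1.96, 0) = 0, max(-15.16, 0) = 0, max(-22.36, 0) = 0
Node uu (S = 48.4): V_uu = e^(−0.02)·[0.8404·22.2400 + 0.1596·0.0000] = 18.3205
Node ud (S = 26.4): V_ud = e^(−0.02)·[0.8404·0.0000 + 0.1596·0.0000] = 0.0000
Node dd (S = 14.4): V_dd = e^(−0.02)·[0.8404·0.0000 + 0.1596·0.0000] = 0.0000
Node u (S = 44): V_u = e^(−0.02)·[0.8404·18.3205 + 0.1596·0.0000] = 15.0917
Node d (S = 24): V_d = e^(−0.02)·[0.8404·0.0000 + 0.1596·0.0000] = 0.0000
Node 0 (S = 40): V_0 = e^(−0.02)·[0.8404·15.0917 + 0.1596·0.0000] = 12.4320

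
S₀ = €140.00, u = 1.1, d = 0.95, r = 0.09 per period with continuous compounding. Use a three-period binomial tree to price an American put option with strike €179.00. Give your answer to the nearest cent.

Risk-neutral probability p = (e^0.09 − 0.95)/(1.1 − 0.95) = 0.1442/0.1500 = 0.9612
Terminal stock prices: S_uuu = 186.3, S_uud = 160.9, S_udd = 139, S_ddd = 120
Terminal payoffs (K − S): max(-7.34, 0) = 0, max(18.07, 0) = 18.07, max(40.02, 0) = 40.02, max(58.97, 0) = 58.97
Node uu (S = 169.4): continuation = e^(−0.09)·[0.9612·0.0000 + 0.0388·18.0700] = 0.6414; exercise value = 9.6000 > continuation, so V_uu = 9.6000 (exercise)
Node ud (S = 146.3): continuation = e^(−0.09)·[0.9612·18.0700 + 0.0388·40.0150] = 17.2937; exercise value = 32.7000 > continuation, so V_ud = 32.7000 (exercise)
Node dd (S = 126.3): continuation = e^(−0.09)·[0.9612·40.0150 + 0.0388·58.9675] = 37.2437; exercise value = 52.6500 > continuation, so V_dd = 52.6500 (exercise)
Node u (S = 154): continuation = e^(−0.09)·[0.9612·9.6000 + 0.0388·32.7000] = 9.5937; exercise value = 25.0000 > continuation, so V_u = 25.0000 (exercise)
Node d (S = 133): continuation = e^(−0.09)·[0.9612·32.7000 + 0.0388·52.6500] = 30.5937; exercise value = 46.0000 > continuation, so V_d = 46.0000 (exercise)
Node 0 (S = 140): continuation = e^(−0.09)·[0.9612·25.0000 + 0.0388·46.0000] = 23.5937; exercise value = 39.0000 > continuation, so V_0 = 39.0000 (exercise)

€39.00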